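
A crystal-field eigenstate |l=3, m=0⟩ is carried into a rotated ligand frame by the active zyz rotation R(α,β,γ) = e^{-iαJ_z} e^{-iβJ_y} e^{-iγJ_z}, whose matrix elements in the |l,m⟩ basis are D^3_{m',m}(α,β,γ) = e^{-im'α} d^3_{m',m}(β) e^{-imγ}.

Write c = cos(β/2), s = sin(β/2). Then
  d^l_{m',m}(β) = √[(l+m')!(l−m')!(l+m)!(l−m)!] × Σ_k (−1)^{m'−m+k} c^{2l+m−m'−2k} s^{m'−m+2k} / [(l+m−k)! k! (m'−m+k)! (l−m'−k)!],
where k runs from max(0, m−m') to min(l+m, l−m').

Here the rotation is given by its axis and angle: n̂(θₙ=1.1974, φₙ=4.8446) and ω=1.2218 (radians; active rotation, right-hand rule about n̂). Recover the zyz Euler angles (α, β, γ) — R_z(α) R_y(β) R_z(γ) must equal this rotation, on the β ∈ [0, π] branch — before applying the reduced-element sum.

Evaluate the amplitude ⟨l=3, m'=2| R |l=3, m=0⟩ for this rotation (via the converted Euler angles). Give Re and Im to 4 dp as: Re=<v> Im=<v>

Axis–angle → zyz. n̂ = (sinθₙcosφₙ, sinθₙsinφₙ, cosθₙ) = (+0.122743, -0.922968, +0.364780), ω = 1.2218.
R = I cosω + sinω [n̂]ₓ + (1−cosω) n̂n̂ᵀ gives
  R = [+0.351869, -0.417338, -0.837865; +0.268241, +0.902524, -0.336894; +0.896791, -0.106208, +0.429517]
β = atan2(√(R₁₃²+R₂₃²), R₃₃) = 1.126838; α = atan2(R₂₃, R₁₃) mod 2π = 3.523896; γ = atan2(R₃₂, −R₃₁) mod 2π = 3.259474
First d^3_{2,0}(β=1.1268), then the phase factors e^{-i(2)α} and e^{-i(0)γ}:
c=cos(1.126838/2)=0.845434, s=sin(1.126838/2)=0.534080; N=√[120·1·6·6]=65.726707
The bounds max(0,m−m')=0 and min(l+m,l−m')=1 give 2 terms
  k=0: (−1)^2·65.7267/(12)·0.8454^4·0.5341^2 = +0.798164
  k=1: (−1)^3·65.7267/(12)·0.8454^2·0.5341^4 = -0.318526
d^3_{2,0}(1.1268) = +0.798164 -0.318526 = +0.479637
Phases: e^{-i·(2)·3.5239}=+0.721654-0.692254i, e^{-i·(0)·3.2595}=+1.000000+0.000000i ⇒ D=+0.346132-0.332031i

Re=0.3461 Im=-0.3320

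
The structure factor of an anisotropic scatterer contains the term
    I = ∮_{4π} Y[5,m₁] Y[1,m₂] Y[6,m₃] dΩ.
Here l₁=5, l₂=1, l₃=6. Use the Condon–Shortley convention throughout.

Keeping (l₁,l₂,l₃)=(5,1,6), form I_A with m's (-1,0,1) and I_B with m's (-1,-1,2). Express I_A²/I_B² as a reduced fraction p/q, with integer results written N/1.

l's match ⇒ only the (l;m) 3-j factors differ between A and B.
A: triangle coeff Δ(5,1,6) = 1/858; Σ_t [0,0]: t=0:+1/17280 = 1/17280; (3j)²=35/858 [(5 1 6; -1 0 1)], sign=-1
B: triangle coeff Δ(5,1,6) = 1/858; Σ_t [0,0]: t=0:+1/34560 = 1/34560; (3j)²=14/429 [(5 1 6; -1 -1 2)], sign=+1
I_A²/I_B² = (35/858)/(14/429) = 5/4

5/4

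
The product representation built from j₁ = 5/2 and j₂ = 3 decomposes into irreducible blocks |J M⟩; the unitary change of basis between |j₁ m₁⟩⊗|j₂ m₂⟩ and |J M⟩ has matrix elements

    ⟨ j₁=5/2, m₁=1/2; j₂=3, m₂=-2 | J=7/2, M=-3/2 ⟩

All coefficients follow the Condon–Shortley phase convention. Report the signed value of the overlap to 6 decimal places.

+0.308607

√[8·2!3!4!/10! · 3!2!1!5!2!5!] = √(1536/7)
  +(−1)^0/∏(0,2,2,1,1,3)! = 1/24  (running 1/24)
  +(−1)^1/∏(1,1,1,0,2,4)! = -1/48  (running 1/48)
⟨..|..⟩ = √(1536/7)·(1/48) = +0.308607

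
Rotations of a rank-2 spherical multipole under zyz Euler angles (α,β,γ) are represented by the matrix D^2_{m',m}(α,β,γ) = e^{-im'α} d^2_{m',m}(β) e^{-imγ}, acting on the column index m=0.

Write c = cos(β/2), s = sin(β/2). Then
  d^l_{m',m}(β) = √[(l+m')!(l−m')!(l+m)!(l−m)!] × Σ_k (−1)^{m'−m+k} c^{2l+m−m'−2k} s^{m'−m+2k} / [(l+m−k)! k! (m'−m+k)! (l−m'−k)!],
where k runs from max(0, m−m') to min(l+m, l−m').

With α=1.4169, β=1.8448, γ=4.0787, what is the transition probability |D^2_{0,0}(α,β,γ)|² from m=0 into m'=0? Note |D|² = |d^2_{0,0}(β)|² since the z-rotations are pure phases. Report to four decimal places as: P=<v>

P=0.1522

D^2_{0,0}(1.4169,1.8448,4.0787) = e^{-i·0·1.4169}·d^2_{0,0}(1.8448)·e^{-i·0·4.0787}. Compute d first:
Half-angle: c=0.603909, s=0.797053. N=√(2·2·2·2)=4.000000
k: max(0,(0)−(0))=0 … min(2+(0),2−(0))=2
  k=0: (−1)^0·4.0000/(4)·0.6039^4·0.7971^0 = +0.133010
  k=1: (−1)^1·4.0000/(1)·0.6039^2·0.7971^2 = -0.926782
  k=2: (−1)^2·4.0000/(4)·0.6039^0·0.7971^4 = +0.403598
d^2_{0,0}(1.8448) = +0.133010 -0.926782 +0.403598 = -0.390173
|D^2_{0,0}|² = |d^2_{0,0}(β)|² = (-0.390173)² = 0.152235 (the z-rotation phases have unit modulus)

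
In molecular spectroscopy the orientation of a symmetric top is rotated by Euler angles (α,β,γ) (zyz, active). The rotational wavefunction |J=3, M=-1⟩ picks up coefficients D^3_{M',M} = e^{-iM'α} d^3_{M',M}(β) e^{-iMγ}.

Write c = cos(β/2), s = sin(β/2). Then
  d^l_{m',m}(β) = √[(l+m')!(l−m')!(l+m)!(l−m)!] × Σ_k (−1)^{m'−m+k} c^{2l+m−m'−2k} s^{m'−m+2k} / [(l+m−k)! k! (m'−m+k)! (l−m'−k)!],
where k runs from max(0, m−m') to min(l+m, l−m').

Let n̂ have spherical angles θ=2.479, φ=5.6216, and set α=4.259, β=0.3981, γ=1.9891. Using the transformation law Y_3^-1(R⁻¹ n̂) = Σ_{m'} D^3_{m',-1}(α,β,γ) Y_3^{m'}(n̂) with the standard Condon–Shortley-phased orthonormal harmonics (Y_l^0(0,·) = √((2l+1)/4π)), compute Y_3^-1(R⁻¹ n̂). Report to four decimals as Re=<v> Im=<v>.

Need the full column D^3_{m',-1} for m'=−3..3 at α=4.2590, β=0.3981, γ=1.9891.
cos(β/2)=0.980255, sin(β/2)=0.197738
d^3_{-3,-1}: single k=2 term ⇒ +0.139824;  D = -0.082256+0.113070i
d^3_{-2,-1}: k∈[1..2] ⇒ +0.565960 -0.046059 = +0.519900;  D = -0.243978-0.459098i
d^3_{-1,-1}: k∈[0..2] ⇒ +0.887226 -0.288820 +0.008814 = +0.607220;  D = +0.606846-0.021300i
d^3_{0,-1}: k∈[0..2] ⇒ -0.619978 +0.075683 -0.001027 = -0.545321;  D = +0.221515-0.498303i
d^3_{1,-1}: k∈[0..2] ⇒ +0.216615 -0.011752 +0.000060 = +0.204922;  D = -0.131874-0.156851i
d^3_{2,-1}: k∈[0..1] ⇒ -0.046059 +0.000937 = -0.045122;  D = -0.043767+0.010976i
d^3_{3,-1}: single k=0 term ⇒ +0.005690;  D = -0.001173+0.005567i
Y_3^{m'}(θ=2.479,φ=5.6216) and Σ D·Y over m':
  (-0.0823+0.1131i)·(-0.0391+0.0889i)  (-0.2440-0.4591i)·(-0.0747-0.2956i)  (+0.6068-0.0213i)·(+0.3306+0.2575i)  (+0.2215-0.4983i)·(-0.0317+0.0000i)  (-0.1319-0.1569i)·(-0.3306+0.2575i)  (-0.0438+0.0110i)·(-0.0747+0.2956i)  (-0.0012+0.0056i)·(+0.0391+0.0889i)
Y_3^-1(R⁻¹ n̂) = +0.158258+0.263976i

Re=0.1583 Im=0.2640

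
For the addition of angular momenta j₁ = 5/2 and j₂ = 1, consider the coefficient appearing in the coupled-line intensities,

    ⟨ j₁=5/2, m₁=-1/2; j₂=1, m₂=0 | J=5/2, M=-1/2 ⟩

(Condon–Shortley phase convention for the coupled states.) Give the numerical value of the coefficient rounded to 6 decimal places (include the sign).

−√(1/35) = -0.169031

j₁+j₂−J=1  J+j₁−j₂=4  J−j₁+j₂=1  j₁+j₂+J+1=7
(j₁±m₁, j₂±m₂, J±M) = (2,3,1,1,2,3)
P² = 144/35
sum k=0..1:
  [0] +1/6 = 1/6
  [1] −1/4 = -1/4
S = -1/12
C² = P²·S² = 1/35 ; C = -0.169031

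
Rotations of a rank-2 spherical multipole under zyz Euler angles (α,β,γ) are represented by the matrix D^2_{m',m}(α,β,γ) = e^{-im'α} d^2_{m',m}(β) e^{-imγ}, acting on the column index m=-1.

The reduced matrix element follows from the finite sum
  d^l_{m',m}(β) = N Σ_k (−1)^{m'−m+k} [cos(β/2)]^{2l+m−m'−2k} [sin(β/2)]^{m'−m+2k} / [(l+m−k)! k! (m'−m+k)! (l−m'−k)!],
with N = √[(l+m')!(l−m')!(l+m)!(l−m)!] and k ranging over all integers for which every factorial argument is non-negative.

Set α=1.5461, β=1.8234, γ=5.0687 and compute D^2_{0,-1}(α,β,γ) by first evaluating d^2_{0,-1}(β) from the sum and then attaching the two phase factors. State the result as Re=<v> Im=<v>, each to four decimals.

First d^2_{0,-1}(β=1.8234), then the phase factors e^{-i(0)α} and e^{-i(-1)γ}:
With c≡cos(β/2)=0.612403 and s≡sin(β/2)=0.790546, N=[2·2·1·6]^{1/2}=4.898979
k∈{0,1} keeps every argument non-negative
  k=0: (−1)^1·4.8990/(2)·0.6124^3·0.7905^1 = -0.444748
  k=1: (−1)^2·4.8990/(2)·0.6124^1·0.7905^3 = +0.741130
d^2_{0,-1}(1.8234) = -0.444748 +0.741130 = +0.296381
D = (+1.000000+0.000000i)·(+0.296381)·(+0.348819-0.937190i) = +0.103384-0.277766i

Re=0.1034 Im=-0.2778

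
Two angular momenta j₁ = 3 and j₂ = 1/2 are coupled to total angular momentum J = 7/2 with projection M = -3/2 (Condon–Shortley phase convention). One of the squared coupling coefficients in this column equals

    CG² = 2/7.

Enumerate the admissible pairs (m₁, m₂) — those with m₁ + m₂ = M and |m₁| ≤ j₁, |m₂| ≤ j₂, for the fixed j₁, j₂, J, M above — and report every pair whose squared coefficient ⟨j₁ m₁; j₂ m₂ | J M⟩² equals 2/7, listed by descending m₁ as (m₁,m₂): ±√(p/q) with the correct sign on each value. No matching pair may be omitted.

(-2,1/2): +√(2/7)

Admissible pairs with m₁+m₂ = M = -3/2: (-2,1/2), (-1,-1/2)
  (m₁,m₂)=(-1,-1/2): CG² = 5/7, CG = +√(5/7)
  (m₁,m₂)=(-2,1/2): CG² = 2/7, CG = +√(2/7)   ← matches the target
Pairs with CG² = 2/7: (-2,1/2): +√(2/7)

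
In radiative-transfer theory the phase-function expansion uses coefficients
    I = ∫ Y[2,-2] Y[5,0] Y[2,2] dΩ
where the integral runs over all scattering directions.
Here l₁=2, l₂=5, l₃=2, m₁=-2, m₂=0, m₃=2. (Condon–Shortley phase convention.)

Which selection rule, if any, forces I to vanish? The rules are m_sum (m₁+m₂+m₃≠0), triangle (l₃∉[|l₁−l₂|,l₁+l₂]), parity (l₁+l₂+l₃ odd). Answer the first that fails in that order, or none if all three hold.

Σmᵢ = 0  ✓
l₃∈[|l₁−l₂|,l₁+l₂]=[3,7] required, l₃=2 fails  ✗
Σlᵢ = 9 ⇒ odd

triangle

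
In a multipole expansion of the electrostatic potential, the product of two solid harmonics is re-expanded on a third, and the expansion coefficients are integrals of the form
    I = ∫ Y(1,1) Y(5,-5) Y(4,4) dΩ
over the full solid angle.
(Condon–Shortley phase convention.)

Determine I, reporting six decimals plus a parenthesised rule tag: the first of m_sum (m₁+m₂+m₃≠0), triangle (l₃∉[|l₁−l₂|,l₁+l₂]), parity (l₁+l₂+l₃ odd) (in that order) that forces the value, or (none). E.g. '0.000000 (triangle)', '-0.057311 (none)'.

-0.329416 (none)

Rules hold: Σm=0, L=10 even, 4≤4≤6.
N = 3·11·9 = 297
Δ = 2!·0!·8!/11! = 1/495
Racah Σ t=1..1: t=1:−1/576 = -1/576
⇒ 3j(1 5 4; 0 0 0)² = 5/99, sgn -1
Racah Σ t=0..0: t=0:+1/80640 = 1/80640
⇒ 3j(1 5 4; 1 -5 4)² = 1/11, sgn +1
4πI² = N·(3j₀)²·(3jₘ)² = 15/11
I = -1·√(1.36364/4π) = -0.32941575
No selection rule forces the value: the integral is nonzero (none).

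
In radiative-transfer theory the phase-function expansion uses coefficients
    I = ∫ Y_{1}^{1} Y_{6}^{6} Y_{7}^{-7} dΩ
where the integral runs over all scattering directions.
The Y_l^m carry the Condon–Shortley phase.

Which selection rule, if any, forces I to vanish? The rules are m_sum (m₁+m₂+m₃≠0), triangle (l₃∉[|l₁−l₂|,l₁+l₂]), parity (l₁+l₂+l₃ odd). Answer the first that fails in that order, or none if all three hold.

none

m₁+m₂+m₃ = 1 + 6 − 7 = 0  ✓
triangle: |1−6|=5 ≤ l₃=7 ≤ 1+6=7  ✓
parity: l₁+l₂+l₃ = 14 is even  ✓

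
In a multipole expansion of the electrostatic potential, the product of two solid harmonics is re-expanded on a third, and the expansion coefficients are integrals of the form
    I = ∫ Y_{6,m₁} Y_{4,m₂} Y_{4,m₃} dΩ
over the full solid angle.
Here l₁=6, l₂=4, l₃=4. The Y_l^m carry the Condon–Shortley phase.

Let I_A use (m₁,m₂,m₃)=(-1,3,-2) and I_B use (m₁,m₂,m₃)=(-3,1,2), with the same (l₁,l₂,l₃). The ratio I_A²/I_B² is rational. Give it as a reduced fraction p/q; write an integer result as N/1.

Same 6,4,4: normalisation and zero-m 3j drop out of the ratio.
A: Δ: 6! 6! 2! / 15! → 1/1261260; sum: t=5:−1/11520 t=6:+1/86400 = -13/172800; 3j²(6 4 4; -1 3 -2) = Δ·Π!·Σ² = 13/660  (sign -1)
B: Δ: 6! 6! 2! / 15! → 1/1261260; sum: t=3:−1/51840 t=4:+1/5760 t=5:−1/11520 = 7/103680; 3j²(6 4 4; -3 1 2) = Δ·Π!·Σ² = 7/858  (sign +1)
I_A²/I_B² = (13/660)/(7/858) = 169/70

169/70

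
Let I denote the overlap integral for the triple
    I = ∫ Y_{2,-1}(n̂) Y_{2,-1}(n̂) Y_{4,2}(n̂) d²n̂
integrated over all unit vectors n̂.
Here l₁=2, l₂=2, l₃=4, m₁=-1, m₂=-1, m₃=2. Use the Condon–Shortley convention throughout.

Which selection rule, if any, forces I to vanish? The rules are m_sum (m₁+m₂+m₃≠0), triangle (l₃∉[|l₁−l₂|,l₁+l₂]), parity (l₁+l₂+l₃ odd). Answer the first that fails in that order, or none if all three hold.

none

Σmᵢ = 0  ✓
l₃∈[|l₁−l₂|,l₁+l₂]=[0,4], have l₃=4  ✓
Σlᵢ = 8 ⇒ even  ✓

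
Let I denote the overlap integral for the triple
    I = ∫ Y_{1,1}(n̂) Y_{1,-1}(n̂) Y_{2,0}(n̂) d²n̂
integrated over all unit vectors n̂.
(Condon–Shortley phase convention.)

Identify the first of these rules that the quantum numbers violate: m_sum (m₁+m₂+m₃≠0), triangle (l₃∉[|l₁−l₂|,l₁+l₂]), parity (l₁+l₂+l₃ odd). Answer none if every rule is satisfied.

azimuthal sum: 1 − 1 + 0 = 0  ✓
0 ≤ 2 ≤ 2 (triangle on l)  ✓
L = 1 + 1 + 2 = 4 (even)  ✓

none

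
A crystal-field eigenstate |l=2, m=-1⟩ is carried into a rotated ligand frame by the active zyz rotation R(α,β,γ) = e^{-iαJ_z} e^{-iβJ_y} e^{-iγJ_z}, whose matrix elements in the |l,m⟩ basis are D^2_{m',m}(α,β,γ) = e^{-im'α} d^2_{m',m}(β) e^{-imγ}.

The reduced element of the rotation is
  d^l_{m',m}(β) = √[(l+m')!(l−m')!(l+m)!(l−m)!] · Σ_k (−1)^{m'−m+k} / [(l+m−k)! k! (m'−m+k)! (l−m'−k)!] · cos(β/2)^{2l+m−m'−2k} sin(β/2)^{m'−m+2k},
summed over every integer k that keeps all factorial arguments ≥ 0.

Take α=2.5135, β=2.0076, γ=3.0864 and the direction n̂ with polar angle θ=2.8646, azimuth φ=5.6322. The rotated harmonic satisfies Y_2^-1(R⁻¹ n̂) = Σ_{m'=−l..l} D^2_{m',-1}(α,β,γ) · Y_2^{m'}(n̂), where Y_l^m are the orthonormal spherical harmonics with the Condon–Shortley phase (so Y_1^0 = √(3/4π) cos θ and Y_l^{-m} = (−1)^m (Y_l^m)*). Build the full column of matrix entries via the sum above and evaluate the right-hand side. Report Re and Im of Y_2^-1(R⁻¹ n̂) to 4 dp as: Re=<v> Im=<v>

Re=-0.1212 Im=0.0075

Need the full column D^2_{m',-1} for m'=−2..2 at α=2.5135, β=2.0076, γ=3.0864.
cos(β/2)=0.537101, sin(β/2)=0.843518
d^2_{-2,-1}: single k=1 term ⇒ +0.261392;  D = -0.067052+0.252645i
d^2_{-1,-1}: k∈[0..1] ⇒ +0.083219 -0.615774 = -0.532555;  D = -0.412998+0.336226i
d^2_{0,-1}: k∈[0..1] ⇒ -0.320138 +0.789614 = +0.469475;  D = -0.468760+0.025898i
d^2_{1,-1}: k∈[0..1] ⇒ +0.615774 -0.506265 = +0.109510;  D = +0.092025+0.059362i
d^2_{2,-1}: single k=0 term ⇒ -0.644717;  D = +0.233022+0.601133i
Y_2^{m'}(θ=2.8646,φ=5.6322) and Σ D·Y over m':
  (-0.0671+0.2526i)·(+0.0077+0.0278i)  (-0.4130+0.3362i)·(-0.1617-0.1231i)  (-0.4688+0.0259i)·(+0.5600+0.0000i)  (+0.0920+0.0594i)·(+0.1617-0.1231i)  (+0.2330+0.6011i)·(+0.0077-0.0278i)
Y_2^-1(R⁻¹ n̂) = -0.121189+0.007467i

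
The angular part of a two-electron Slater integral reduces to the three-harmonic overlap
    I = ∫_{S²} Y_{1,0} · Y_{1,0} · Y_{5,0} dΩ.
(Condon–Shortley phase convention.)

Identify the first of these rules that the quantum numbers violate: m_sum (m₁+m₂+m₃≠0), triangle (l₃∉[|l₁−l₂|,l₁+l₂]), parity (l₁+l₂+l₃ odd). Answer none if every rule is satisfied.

azimuthal sum: 0 + 0 + 0 = 0  ✓
l₃ must lie in [0,2]; have l₃=5  ✗
L = 1 + 1 + 5 = 7 (odd)

triangle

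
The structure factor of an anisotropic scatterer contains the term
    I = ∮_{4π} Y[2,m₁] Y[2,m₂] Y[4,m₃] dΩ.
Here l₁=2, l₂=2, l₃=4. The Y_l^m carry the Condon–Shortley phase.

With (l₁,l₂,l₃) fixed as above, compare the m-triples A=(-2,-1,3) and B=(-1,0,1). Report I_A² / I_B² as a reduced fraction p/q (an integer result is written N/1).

Same 2,2,4: normalisation and zero-m 3j drop out of the ratio.
A: Δ: 0! 4! 4! / 9! → 1/630; sum: t=0:+1/144 = 1/144; 3j²(2 2 4; -2 -1 3) = Δ·Π!·Σ² = 1/18  (sign -1)
B: Δ: 0! 4! 4! / 9! → 1/630; sum: t=0:+1/24 = 1/24; 3j²(2 2 4; -1 0 1) = Δ·Π!·Σ² = 1/21  (sign -1)
I_A²/I_B² = (1/18)/(1/21) = 7/6

7/6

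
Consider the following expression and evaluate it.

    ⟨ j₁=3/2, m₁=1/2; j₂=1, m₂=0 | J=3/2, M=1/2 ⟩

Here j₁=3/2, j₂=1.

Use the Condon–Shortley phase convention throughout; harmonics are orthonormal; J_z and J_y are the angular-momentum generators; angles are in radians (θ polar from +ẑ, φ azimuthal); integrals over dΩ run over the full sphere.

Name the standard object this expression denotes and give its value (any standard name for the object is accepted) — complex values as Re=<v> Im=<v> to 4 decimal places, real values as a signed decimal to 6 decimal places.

Clebsch–Gordan coefficient, +√(1/15) ≈ +0.258199

This is a Clebsch–Gordan (vector-coupling) coefficient.
√[4·1!2!1!/5! · 2!1!1!1!2!1!] = √(4/15)
  +(−1)^0/∏(0,1,1,1,1,0)! = 1  (running 1)
  +(−1)^1/∏(1,0,0,0,2,1)! = -1/2  (running 1/2)
⟨..|..⟩ = √(4/15)·(1/2) = +0.258199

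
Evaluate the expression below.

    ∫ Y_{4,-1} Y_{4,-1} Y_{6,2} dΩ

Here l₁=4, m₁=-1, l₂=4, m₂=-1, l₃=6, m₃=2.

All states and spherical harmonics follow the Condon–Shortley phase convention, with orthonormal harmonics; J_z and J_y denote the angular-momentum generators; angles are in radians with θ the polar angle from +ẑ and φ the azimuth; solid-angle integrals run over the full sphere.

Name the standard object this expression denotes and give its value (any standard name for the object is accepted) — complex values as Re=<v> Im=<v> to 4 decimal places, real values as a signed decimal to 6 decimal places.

This is a Gaunt coefficient — the integral of a triple product of spherical harmonics over the sphere.
Rules hold: Σm=0, L=14 even, 0≤6≤8.
N = 9·9·13 = 1053
Δ = 2!·6!·6!/15! = 1/1261260
Racah Σ t=0..2: t=0:+1/4608 t=1:−1/1296 t=2:+1/4608 = -7/20736
⇒ 3j(4 4 6; 0 0 0)² = 20/1287, sgn -1
Racah Σ t=0..2: t=0:+1/8640 t=1:−1/2304 t=2:+1/8640 = -7/34560
⇒ 3j(4 4 6; -1 -1 2)² = 7/429, sgn -1
4πI² = N·(3j₀)²·(3jₘ)² = 420/1573
I = +1·√(0.267006/4π) = 0.14576570

Gaunt coefficient, +0.145766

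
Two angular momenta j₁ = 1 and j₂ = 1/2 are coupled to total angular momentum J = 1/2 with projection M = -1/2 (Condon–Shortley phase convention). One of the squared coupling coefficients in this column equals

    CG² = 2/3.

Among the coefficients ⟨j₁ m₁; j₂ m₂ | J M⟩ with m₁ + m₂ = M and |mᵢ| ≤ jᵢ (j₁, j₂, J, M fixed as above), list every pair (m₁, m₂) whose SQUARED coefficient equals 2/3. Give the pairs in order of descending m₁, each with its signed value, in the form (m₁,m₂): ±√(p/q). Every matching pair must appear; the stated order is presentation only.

(-1,1/2): −√(2/3)

Admissible pairs with m₁+m₂ = M = -1/2: (-1,1/2), (0,-1/2)
  (m₁,m₂)=(0,-1/2): CG² = 1/3, CG = +√(1/3)
  (m₁,m₂)=(-1,1/2): CG² = 2/3, CG = −√(2/3)   ← matches the target
Pairs with CG² = 2/3: (-1,1/2): −√(2/3)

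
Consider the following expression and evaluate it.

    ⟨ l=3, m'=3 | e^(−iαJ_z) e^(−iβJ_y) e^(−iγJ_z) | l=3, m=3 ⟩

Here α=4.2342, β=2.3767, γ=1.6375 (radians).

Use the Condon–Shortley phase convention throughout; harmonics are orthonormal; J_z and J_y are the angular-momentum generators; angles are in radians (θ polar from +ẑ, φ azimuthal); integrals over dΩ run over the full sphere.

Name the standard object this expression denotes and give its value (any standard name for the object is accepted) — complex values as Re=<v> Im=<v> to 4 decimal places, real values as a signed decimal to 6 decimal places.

Wigner D-matrix element, Re=0.0009 Im=0.0026

This is a Wigner D-matrix element — the rotation-matrix element ⟨l m'| R(α,β,γ) |l m⟩ in the angular-momentum basis.
Split into d^3_{3,3}(β=2.3767) × two z-phases.
With c≡cos(β/2)=0.373191 and s≡sin(β/2)=0.927754, N=[720·1·720·1]^{1/2}=720.000000
The bounds max(0,m−m')=0 and min(l+m,l−m')=0 give 1 term
  k=0: (−1)^0·720.0000/(720)·0.3732^6·0.9278^0 = +0.002701
d^3_{3,3}(2.3767) = +0.002701
D = (+0.990735-0.135808i)·(+0.002701)·(+0.198778+0.980045i) = +0.000892+0.002550i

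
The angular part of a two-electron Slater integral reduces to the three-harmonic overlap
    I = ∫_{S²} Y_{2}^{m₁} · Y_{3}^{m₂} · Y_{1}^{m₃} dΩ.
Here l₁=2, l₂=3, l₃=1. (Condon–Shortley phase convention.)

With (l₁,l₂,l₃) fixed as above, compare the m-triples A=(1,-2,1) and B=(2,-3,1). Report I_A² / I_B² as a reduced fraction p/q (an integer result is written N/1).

Shared (l₁,l₂,l₃)=(2,3,1): N and (l;000)² cancel in I_A²/I_B².
A: Δ = 4!·0!·2!/7! = 1/105; Racah Σ t=1..1: t=1:−1/12 = -1/12; ⇒ 3j(2 3 1; 1 -2 1)² = 2/21, sgn -1
B: Δ = 4!·0!·2!/7! = 1/105; Racah Σ t=0..0: t=0:+1/48 = 1/48; ⇒ 3j(2 3 1; 2 -3 1)² = 1/7, sgn +1
I_A²/I_B² = (2/21)/(1/7) = 2/3

2/3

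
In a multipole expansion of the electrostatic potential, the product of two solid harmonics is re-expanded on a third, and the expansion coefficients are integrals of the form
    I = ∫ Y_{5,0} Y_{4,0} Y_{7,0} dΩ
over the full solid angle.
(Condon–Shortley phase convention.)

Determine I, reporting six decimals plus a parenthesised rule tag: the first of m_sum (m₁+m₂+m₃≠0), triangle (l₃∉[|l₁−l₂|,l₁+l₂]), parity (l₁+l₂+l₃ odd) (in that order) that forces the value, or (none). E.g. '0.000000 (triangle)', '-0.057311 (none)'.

Checks pass: Σm=0; 16 even; l₃=7∈[1,9].
(2·5+1)(2·4+1)(2·7+1) = 1485
Δ: 2! 8! 6! / 17! → 1/6126120
sum: t=0:+1/69120 t=1:−1/20736 t=2:+1/69120 = -1/51840
3j²(5 4 7; 0 0 0) = Δ·Π!·Σ² = 280/21879  (sign +1)
(m-triple is (0,0,0) — same symbol as above.)
combine: 4πI² = 1485·280/21879·280/21879 = 392000/1611753
take √, sign +1: I = 0.13911977
No selection rule forces the value: the integral is nonzero (none).

0.139120 (none)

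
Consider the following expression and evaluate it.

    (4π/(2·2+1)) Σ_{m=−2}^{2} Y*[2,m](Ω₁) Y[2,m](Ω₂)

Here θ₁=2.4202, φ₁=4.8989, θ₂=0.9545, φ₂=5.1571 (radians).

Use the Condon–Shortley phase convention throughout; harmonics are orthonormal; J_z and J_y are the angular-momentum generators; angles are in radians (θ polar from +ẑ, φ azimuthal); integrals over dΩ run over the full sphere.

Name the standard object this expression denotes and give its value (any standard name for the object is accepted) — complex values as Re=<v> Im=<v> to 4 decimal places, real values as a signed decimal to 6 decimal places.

Legendre polynomial (addition theorem), -0.488637

This sum is the spherical-harmonic addition theorem: it equals the Legendre polynomial P_l(cos γ) of the angle γ between the two directions.
Summing Y*_{l m}(θ₁,φ₁)·Y_{l m}(θ₂,φ₂) over m ∈ [−2, 2]; prefactor 4π/(2·2+1) = 2.513274:
  m=-2: Y*=(-0.156895, -0.061400)  Y=(-0.162012, 0.199784)  product (0.037685, -0.021397)
  m=-1: Y*=(-0.071041, 0.376469)  Y=(0.156761, 0.328950)  product (-0.134976, 0.035647)
  m=+0: Y*=(0.218091, -0.000000)  Y=(0.000729, 0.000000)  product (0.000159, 0.000000)
  m=+1: Y*=(0.071041, 0.376469)  Y=(-0.156761, 0.328950)  product (-0.134976, -0.035647)
  m=+2: Y*=(-0.156895, 0.061400)  Y=(-0.162012, -0.199784)  product (0.037685, 0.021397)
Σ over m = (-0.194422, 0.000000); ×(4π/5) → (-0.488637, 0.000000). Real part: -0.488637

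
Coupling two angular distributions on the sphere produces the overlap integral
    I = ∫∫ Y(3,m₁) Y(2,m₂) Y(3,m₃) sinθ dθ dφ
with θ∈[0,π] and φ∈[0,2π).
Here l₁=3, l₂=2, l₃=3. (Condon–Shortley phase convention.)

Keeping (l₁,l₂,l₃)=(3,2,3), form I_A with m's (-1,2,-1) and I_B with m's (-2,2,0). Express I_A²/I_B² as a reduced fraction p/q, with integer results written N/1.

6/5

Shared (l₁,l₂,l₃)=(3,2,3): N and (l;000)² cancel in I_A²/I_B².
A: Δ = 2!·4!·2!/9! = 1/3780; Racah Σ t=2..2: t=2:+1/16 = 1/16; ⇒ 3j(3 2 3; -1 2 -1)² = 2/35, sgn +1
B: Δ = 2!·4!·2!/9! = 1/3780; Racah Σ t=2..2: t=2:+1/24 = 1/24; ⇒ 3j(3 2 3; -2 2 0)² = 1/21, sgn -1
I_A²/I_B² = (2/35)/(1/21) = 6/5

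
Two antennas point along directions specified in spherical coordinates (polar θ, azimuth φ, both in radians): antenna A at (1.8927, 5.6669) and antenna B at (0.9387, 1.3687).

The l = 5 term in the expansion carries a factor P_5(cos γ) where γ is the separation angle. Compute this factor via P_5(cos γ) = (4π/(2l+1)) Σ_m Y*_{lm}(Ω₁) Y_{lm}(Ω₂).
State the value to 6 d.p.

-0.101029

Term-by-term m-sum for l=5 (normalisation 4π/11 = 1.142397):
  [-5]  conj(Y_{5,-5})(Ω₁) = (-0.355919, -0.021440) ; Y_{5,-5}(Ω₂) = (0.134392, -0.084316) ; Δ = (-0.049640, 0.027128)
  [-4]  conj(Y_{5,-4})(Ω₁) = (0.293238, 0.235414) ; Y_{5,-4}(Ω₂) = (0.253759, 0.265702) ; Δ = (0.011862, 0.137653)
  [-3]  conj(Y_{5,-3})(Ω₁) = (0.008039, 0.028163) ; Y_{5,-3}(Ω₂) = (-0.221721, 0.319754) ; Δ = (-0.010788, -0.003674)
  [-2]  conj(Y_{5,-2})(Ω₁) = (0.112029, -0.318498) ; Y_{5,-2}(Ω₂) = (-0.028325, -0.012116) ; Δ = (-0.007032, 0.007664)
  [-1]  conj(Y_{5,-1})(Ω₁) = (-0.047331, 0.033525) ; Y_{5,-1}(Ω₂) = (-0.068886, 0.336202) ; Δ = (-0.008011, -0.018222)
  [+0]  conj(Y_{5,0})(Ω₁) = (-0.319114, -0.000000) ; Y_{5,0}(Ω₂) = (-0.121534, 0.000000) ; Δ = (0.038783, 0.000000)
  [+1]  conj(Y_{5,1})(Ω₁) = (0.047331, 0.033525) ; Y_{5,1}(Ω₂) = (0.068886, 0.336202) ; Δ = (-0.008011, 0.018222)
  [+2]  conj(Y_{5,2})(Ω₁) = (0.112029, 0.318498) ; Y_{5,2}(Ω₂) = (-0.028325, 0.012116) ; Δ = (-0.007032, -0.007664)
  [+3]  conj(Y_{5,3})(Ω₁) = (-0.008039, 0.028163) ; Y_{5,3}(Ω₂) = (0.221721, 0.319754) ; Δ = (-0.010788, 0.003674)
  [+4]  conj(Y_{5,4})(Ω₁) = (0.293238, -0.235414) ; Y_{5,4}(Ω₂) = (0.253759, -0.265702) ; Δ = (0.011862, -0.137653)
  [+5]  conj(Y_{5,5})(Ω₁) = (0.355919, -0.021440) ; Y_{5,5}(Ω₂) = (-0.134392, -0.084316) ; Δ = (-0.049640, -0.027128)
Accumulated sum (-0.088436, -0.000000); after 4π/(2l+1) scaling, (-0.101029, -0.000000) ⇒ P_5 = -0.101029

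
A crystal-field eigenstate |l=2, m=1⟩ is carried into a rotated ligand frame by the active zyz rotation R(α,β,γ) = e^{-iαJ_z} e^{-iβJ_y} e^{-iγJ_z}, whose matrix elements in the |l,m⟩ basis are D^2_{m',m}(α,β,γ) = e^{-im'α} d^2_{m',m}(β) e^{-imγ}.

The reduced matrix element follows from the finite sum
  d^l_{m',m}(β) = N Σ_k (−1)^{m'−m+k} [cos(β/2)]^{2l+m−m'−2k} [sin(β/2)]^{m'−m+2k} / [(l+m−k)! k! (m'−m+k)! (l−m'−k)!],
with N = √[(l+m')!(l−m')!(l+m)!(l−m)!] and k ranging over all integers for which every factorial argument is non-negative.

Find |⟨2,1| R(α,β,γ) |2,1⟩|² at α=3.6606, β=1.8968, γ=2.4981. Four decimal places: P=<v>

First d^2_{1,1}(β=1.8968), then the phase factors e^{-i(1)α} and e^{-i(1)γ}:
With c≡cos(β/2)=0.582984 and s≡sin(β/2)=0.812484, N=[6·1·6·1]^{1/2}=6.000000
k: max(0,(1)−(1))=0 … min(2+(1),2−(1))=1
  k=0: (−1)^0·6.0000/(6)·0.5830^4·0.8125^0 = +0.115512
  k=1: (−1)^1·6.0000/(2)·0.5830^2·0.8125^2 = -0.673075
d^2_{1,1}(1.8968) = +0.115512 -0.673075 = -0.557564
|D^2_{1,1}|² = |d^2_{1,1}(β)|² = (-0.557564)² = 0.310877 (the z-rotation phases have unit modulus)

P=0.3109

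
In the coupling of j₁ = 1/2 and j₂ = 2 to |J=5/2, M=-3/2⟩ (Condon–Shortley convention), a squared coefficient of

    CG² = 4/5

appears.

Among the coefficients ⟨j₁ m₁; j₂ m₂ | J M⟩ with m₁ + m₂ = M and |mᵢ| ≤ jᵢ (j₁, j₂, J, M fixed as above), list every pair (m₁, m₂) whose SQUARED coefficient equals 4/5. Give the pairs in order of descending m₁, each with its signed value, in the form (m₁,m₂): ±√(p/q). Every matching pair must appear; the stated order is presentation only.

Admissible pairs with m₁+m₂ = M = -3/2: (-1/2,-1), (1/2,-2)
  (m₁,m₂)=(1/2,-2): CG² = 1/5, CG = +√(1/5)
  (m₁,m₂)=(-1/2,-1): CG² = 4/5, CG = +√(4/5)   ← matches the target
Pairs with CG² = 4/5: (-1/2,-1): +√(4/5)

(-1/2,-1): +√(4/5)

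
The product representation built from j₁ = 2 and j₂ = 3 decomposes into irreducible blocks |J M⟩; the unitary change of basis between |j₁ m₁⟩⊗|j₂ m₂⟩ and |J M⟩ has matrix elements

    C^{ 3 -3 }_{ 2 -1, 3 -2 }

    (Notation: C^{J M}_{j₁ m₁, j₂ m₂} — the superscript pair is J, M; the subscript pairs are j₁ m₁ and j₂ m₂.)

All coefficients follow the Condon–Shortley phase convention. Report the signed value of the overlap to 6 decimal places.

√[7·2!2!4!/9! · 1!3!1!5!0!6!] = √(960)
  +(−1)^1/∏(1,1,2,0,0,4)! = -1/48  (running -1/48)
⟨..|..⟩ = √(960)·(-1/48) = -0.645497

-0.645497  (= −√(5/12))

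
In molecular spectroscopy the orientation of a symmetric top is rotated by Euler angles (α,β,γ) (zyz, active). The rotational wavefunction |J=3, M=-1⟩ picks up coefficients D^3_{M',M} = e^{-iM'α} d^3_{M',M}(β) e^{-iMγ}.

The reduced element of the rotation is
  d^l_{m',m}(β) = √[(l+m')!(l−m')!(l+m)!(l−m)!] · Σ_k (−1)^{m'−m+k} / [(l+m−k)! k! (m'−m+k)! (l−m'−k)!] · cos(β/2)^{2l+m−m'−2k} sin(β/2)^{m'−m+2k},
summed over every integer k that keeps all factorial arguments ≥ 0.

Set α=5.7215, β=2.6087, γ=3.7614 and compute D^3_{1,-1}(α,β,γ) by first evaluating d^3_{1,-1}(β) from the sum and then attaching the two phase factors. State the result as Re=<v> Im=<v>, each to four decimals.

Re=-0.1338 Im=-0.3262

First d^3_{1,-1}(β=2.6087), then the phase factors e^{-i(1)α} and e^{-i(-1)γ}:
Half-angle: c=0.263305, s=0.964713. N=√(24·2·2·24)=48.000000
k∈{0,1,2} keeps every argument non-negative
  k=0: (−1)^2·48.0000/(8)·0.2633^4·0.9647^2 = +0.026840
  k=1: (−1)^3·48.0000/(6)·0.2633^2·0.9647^4 = -0.480396
  k=2: (−1)^4·48.0000/(48)·0.2633^0·0.9647^6 = +0.806098
d^3_{1,-1}(2.6087) = +0.026840 -0.480396 +0.806098 = +0.352542
D = (+0.846359+0.532613i)·(+0.352542)·(-0.813990-0.580878i) = -0.133805-0.326162i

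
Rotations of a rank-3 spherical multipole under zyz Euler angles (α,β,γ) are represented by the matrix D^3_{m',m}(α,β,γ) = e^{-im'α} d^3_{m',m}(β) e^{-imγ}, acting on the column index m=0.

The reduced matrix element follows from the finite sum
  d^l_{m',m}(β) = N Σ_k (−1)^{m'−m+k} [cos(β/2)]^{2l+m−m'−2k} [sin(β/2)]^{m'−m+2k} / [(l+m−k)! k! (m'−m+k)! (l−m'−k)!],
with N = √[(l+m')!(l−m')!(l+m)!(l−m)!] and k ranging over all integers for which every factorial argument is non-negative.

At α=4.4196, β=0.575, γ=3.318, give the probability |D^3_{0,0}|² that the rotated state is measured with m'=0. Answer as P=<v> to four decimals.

P=0.0478

Split into d^3_{0,0}(β=0.5750) × two z-phases.
With c≡cos(β/2)=0.958956 and s≡sin(β/2)=0.283556, N=[6·6·6·6]^{1/2}=36.000000
Admissible k: 0..3 (factorial args all ≥0)
  k=0: (−1)^0·36.0000/(36)·0.9590^6·0.2836^0 = +0.777663
  k=1: (−1)^1·36.0000/(4)·0.9590^4·0.2836^2 = -0.611947
  k=2: (−1)^2·36.0000/(4)·0.9590^2·0.2836^4 = +0.053505
  k=3: (−1)^3·36.0000/(36)·0.9590^0·0.2836^6 = -0.000520
d^3_{0,0}(0.5750) = +0.777663 -0.611947 +0.053505 -0.000520 = +0.218701
|D^3_{0,0}|² = |d^3_{0,0}(β)|² = (+0.218701)² = 0.047830 (the z-rotation phases have unit modulus)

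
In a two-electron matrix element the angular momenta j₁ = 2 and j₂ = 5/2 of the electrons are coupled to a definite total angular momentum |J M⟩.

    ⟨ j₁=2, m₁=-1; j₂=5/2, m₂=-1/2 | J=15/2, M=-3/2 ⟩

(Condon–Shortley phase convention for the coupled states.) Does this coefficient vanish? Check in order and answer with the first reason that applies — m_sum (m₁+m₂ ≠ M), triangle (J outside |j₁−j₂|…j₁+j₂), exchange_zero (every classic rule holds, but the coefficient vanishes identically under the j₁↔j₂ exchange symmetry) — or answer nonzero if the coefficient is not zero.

triangle

m-sum: m₁+m₂ = -1+(-1/2) = -3/2, M = -3/2  ✓
triangle: need |j₁−j₂| ≤ J ≤ j₁+j₂, i.e. J ∈ [1/2, 9/2]; J = 15/2 is outside ✗ ⇒ coefficient is 0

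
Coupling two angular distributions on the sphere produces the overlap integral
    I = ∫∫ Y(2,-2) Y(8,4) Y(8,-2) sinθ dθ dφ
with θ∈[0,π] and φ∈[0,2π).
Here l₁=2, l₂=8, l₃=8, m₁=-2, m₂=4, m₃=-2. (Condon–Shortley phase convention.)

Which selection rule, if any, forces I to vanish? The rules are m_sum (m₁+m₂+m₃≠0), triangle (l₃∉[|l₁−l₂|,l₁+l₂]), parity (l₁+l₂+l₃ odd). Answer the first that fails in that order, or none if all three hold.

Σmᵢ = 0  ✓
l₃∈[|l₁−l₂|,l₁+l₂]=[6,10], have l₃=8  ✓
Σlᵢ = 18 ⇒ even  ✓

none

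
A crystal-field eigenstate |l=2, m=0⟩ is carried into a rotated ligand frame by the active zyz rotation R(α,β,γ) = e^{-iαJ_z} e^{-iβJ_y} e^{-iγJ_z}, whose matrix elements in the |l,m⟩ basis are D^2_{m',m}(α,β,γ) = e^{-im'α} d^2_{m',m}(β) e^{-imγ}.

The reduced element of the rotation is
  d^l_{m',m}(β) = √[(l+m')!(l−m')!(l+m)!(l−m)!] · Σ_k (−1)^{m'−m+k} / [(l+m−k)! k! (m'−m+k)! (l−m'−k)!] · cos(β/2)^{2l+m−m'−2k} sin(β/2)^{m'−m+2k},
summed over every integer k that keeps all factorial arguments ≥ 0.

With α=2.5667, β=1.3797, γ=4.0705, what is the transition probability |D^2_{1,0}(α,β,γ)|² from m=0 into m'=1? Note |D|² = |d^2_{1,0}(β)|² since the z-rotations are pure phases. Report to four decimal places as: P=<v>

D^2_{1,0}(2.5667,1.3797,4.0705) = e^{-i·1·2.5667}·d^2_{1,0}(1.3797)·e^{-i·0·4.0705}. Compute d first:
With c≡cos(β/2)=0.771341 and s≡sin(β/2)=0.636421, N=[6·1·2·2]^{1/2}=4.898979
k∈{0,1} keeps every argument non-negative
  k=0: (−1)^1·4.8990/(2)·0.7713^3·0.6364^1 = -0.715419
  k=1: (−1)^2·4.8990/(2)·0.7713^1·0.6364^3 = +0.487031
d^2_{1,0}(1.3797) = -0.715419 +0.487031 = -0.228388
|D^2_{1,0}|² = |d^2_{1,0}(β)|² = (-0.228388)² = 0.052161 (the z-rotation phases have unit modulus)

P=0.0522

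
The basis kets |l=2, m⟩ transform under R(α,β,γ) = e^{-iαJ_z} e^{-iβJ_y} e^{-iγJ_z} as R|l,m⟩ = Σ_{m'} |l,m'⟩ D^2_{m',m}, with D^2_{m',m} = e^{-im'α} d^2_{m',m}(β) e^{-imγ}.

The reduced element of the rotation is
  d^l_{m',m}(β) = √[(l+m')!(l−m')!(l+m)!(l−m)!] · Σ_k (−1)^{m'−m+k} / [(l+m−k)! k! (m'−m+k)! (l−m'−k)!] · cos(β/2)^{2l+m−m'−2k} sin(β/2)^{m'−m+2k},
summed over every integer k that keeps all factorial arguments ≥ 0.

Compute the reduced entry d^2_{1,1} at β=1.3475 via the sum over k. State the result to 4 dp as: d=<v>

d=-0.3402

d^2_{1,1}(β=1.3475) via the finite sum:
Half-angle: c=0.781487, s=0.623921. N=√(6·1·6·1)=6.000000
k∈{0,1} keeps every argument non-negative
  k=0: (−1)^0·6.0000/(6)·0.7815^4·0.6239^0 = +0.372982
  k=1: (−1)^1·6.0000/(2)·0.7815^2·0.6239^2 = -0.713221
d^2_{1,1}(1.3475) = +0.372982 -0.713221 = -0.340239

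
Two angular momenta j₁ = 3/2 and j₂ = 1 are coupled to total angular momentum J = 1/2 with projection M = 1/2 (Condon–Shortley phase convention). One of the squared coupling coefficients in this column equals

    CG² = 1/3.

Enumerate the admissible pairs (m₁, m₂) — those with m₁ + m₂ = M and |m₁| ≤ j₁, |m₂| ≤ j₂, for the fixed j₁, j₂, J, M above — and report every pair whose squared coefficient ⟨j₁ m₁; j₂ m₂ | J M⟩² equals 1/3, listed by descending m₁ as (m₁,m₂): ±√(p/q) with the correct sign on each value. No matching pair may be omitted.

Admissible pairs with m₁+m₂ = M = 1/2: (-1/2,1), (1/2,0), (3/2,-1)
  (m₁,m₂)=(3/2,-1): CG² = 1/2, CG = +√(1/2)
  (m₁,m₂)=(1/2,0): CG² = 1/3, CG = −√(1/3)   ← matches the target
  (m₁,m₂)=(-1/2,1): CG² = 1/6, CG = +√(1/6)
Pairs with CG² = 1/3: (1/2,0): −√(1/3)

(1/2,0): −√(1/3)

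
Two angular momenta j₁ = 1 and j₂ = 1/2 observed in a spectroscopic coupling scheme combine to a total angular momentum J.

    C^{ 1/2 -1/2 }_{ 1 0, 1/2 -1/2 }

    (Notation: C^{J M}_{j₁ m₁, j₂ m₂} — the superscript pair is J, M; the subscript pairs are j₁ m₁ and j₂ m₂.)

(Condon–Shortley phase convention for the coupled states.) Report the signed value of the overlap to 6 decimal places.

+√(1/3) ≈ +0.577350

j₁+j₂−J=1  J+j₁−j₂=1  J−j₁+j₂=0  j₁+j₂+J+1=3
(j₁±m₁, j₂±m₂, J±M) = (1,1,0,1,0,1)
P² = 1/3
sum k=0..0:
  [0] +1/1 = 1
S = 1
C² = P²·S² = 1/3 ; C = +0.577350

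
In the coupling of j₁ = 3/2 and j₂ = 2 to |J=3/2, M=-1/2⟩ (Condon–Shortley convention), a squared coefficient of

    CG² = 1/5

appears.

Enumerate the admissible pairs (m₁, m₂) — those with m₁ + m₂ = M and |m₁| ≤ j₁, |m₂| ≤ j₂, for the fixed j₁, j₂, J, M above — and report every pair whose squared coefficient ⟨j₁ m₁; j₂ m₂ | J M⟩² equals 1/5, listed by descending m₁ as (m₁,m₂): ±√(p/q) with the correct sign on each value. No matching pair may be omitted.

Admissible pairs with m₁+m₂ = M = -1/2: (-3/2,1), (-1/2,0), (1/2,-1), (3/2,-2)
  (m₁,m₂)=(3/2,-2): CG² = 2/5, CG = +√(2/5)
  (m₁,m₂)=(1/2,-1): CG² = 0/1, CG = 0
  (m₁,m₂)=(-1/2,0): CG² = 1/5, CG = −√(1/5)   ← matches the target
  (m₁,m₂)=(-3/2,1): CG² = 2/5, CG = +√(2/5)
Pairs with CG² = 1/5: (-1/2,0): −√(1/5)

(-1/2,0): −√(1/5)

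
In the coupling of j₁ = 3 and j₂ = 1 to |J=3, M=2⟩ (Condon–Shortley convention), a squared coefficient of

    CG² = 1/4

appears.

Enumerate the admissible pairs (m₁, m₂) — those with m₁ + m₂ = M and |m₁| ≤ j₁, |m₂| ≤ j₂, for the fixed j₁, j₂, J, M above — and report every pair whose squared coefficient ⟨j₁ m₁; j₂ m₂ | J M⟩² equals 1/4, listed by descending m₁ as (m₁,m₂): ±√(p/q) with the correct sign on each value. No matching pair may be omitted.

Admissible pairs with m₁+m₂ = M = 2: (1,1), (2,0), (3,-1)
  (m₁,m₂)=(3,-1): CG² = 1/4, CG = +√(1/4)   ← matches the target
  (m₁,m₂)=(2,0): CG² = 1/3, CG = +√(1/3)
  (m₁,m₂)=(1,1): CG² = 5/12, CG = −√(5/12)
Pairs with CG² = 1/4: (3,-1): +√(1/4)

(3,-1): +√(1/4)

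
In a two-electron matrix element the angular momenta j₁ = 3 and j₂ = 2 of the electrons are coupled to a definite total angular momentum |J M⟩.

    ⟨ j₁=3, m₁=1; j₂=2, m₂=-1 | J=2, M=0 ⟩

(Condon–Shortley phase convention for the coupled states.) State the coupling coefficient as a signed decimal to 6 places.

-0.377964  (= −√(1/7))

√[5·3!3!1!/8! · 4!2!1!3!2!2!] = √(36/7)
  +(−1)^0/∏(0,3,2,1,1,0)! = 1/12  (running 1/12)
  +(−1)^1/∏(1,2,1,0,2,1)! = -1/4  (running -1/6)
⟨..|..⟩ = √(36/7)·(-1/6) = -0.377964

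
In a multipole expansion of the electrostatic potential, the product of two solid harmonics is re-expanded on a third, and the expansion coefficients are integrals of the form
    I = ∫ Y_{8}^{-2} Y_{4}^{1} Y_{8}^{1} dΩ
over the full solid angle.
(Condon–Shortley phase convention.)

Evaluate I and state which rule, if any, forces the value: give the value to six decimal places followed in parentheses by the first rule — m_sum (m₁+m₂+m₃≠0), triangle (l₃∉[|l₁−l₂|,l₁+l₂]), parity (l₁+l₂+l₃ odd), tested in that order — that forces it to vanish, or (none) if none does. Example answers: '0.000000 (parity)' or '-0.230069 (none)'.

0.089739 (none)

Checks pass: Σm=0; 20 even; l₃=8∈[4,12].
(2·8+1)(2·4+1)(2·8+1) = 2601
Δ: 4! 12! 4! / 21! → 1/185175900
sum: t=0:+1/557383680 t=1:−1/21772800 t=2:+1/8294400 t=3:−1/21772800 t=4:+1/557383680 = 1/30965760
3j²(8 4 8; 0 0 0) = Δ·Π!·Σ² = 36/4199  (sign +1)
sum: t=1:−1/313528320 t=2:+1/23224320 t=3:−1/14515200 t=4:+1/74649600 = -7/447897600
3j²(8 4 8; -2 1 1) = Δ·Π!·Σ² = 343/75582  (sign +1)
combine: 4πI² = 2601·36/4199·343/75582 = 6174/61009
take √, sign +1: I = 0.08973904
No selection rule forces the value: the integral is nonzero (none).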